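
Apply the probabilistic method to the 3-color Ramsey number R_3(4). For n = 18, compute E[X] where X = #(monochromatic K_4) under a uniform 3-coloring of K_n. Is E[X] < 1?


E[X] = C(18, 4) · 3^{1 − 6} = 3060 · 3^{−5} = 3060/243.
As a reduced fraction: E[X] = 340/27 ≈ 12.592593.
Is E[X] < 1? NO.
Since E[X] ≥ 1, the first-moment bound is inconclusive at n = 18; it does NOT by itself certify R_3(4) > 18.

E[X] = 340/27 ≈ 12.592593; E[X] ≥ 1; first-moment method inconclusive here.


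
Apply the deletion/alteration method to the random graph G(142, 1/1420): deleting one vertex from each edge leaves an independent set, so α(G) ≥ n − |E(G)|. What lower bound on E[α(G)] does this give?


E[|E(G)|] = C(142, 2)·p = 10011 · (1/1420) = 141/20.
E[α(G)] ≥ n − E[|E(G)|] = 142 − 141/20 = 2699/20.
Numerically: ≈ 134.950000.
(This is only a lower bound; the true E[α(G)] may be larger.)

E[α(G)] ≥ 2699/20 ≈ 134.950000.


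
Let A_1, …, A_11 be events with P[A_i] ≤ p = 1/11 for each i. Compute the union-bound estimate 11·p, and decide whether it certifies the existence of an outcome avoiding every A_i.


Union bound: P[∪_{i=1}^{11} A_i] ≤ Σ_i P[A_i] ≤ 11·p = 11·(1/11) = 1.
Numerically: 1 ≈ 1.0000000.
Is 1 < 1? NO.
Since the bound 1 is ≥ 1, the union bound is uninformative here; it does NOT by itself certify existence.

11·p = 1 ≈ 1.0000000; existence NOT certified by the union bound.


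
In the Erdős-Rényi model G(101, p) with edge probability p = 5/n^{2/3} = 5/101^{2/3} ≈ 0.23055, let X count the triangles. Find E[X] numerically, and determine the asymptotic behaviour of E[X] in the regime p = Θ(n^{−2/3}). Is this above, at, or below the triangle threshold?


Number of potential triangles: C(101, 3) = 166650.
Each occurs with probability p³ ≈ (0.23055)³ ≈ 1.2253701e-02.
By linearity: E[X] = C(101, 3)·p³ ≈ 166650 · 1.2253701e-02 ≈ 2042.07921.
Since α = 2/3 < 1, p = c/n^{2/3} ≫ 1/n is above the triangle threshold p ~ 1/n. Asymptotically E[X] ~ (c³/6)·n^{3(1−α)} = (5³/6)·n^{1} → ∞; triangles are abundant w.h.p.

E[X] ≈ 2042.07921; in regime p = Θ(1/n^{2/3}) E[X] diverges (above the triangle threshold p ~ 1/n).


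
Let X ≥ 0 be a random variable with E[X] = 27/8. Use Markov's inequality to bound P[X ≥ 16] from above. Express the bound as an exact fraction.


μ = E[X] = 27/8, a = 16.
Markov: P[X ≥ 16] ≤ μ/a = (27/8)/16 = 27/128.
Numerically: ≈ 0.2109.
(Since a = 16 > μ = 3.3750, the bound 27/128 is < 1 and informative.)

P[X ≥ 16] ≤ 27/128 ≈ 0.2109.


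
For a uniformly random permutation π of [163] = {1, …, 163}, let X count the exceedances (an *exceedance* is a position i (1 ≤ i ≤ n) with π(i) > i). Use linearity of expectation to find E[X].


Write X = Σ_{i=1}^{163} X_i, where X_i = 1_{π(i) > i}.
For each fixed i, π(i) is uniform over {1, …, 163} (marginal of a uniform permutation), so P[π(i) > i] = (n − i)/n. Summing: Σ_{i=1}^{163} (n − i)/n = (0 + 1 + … + 162)/163 = 163(163 − 1)/(2·163) = (163 − 1)/2.
Hence E[X] = Σ_{i=1}^{163} (163 − i)/163 = 81 ≈ 81.000.

E[X] = 81 = 81.000.


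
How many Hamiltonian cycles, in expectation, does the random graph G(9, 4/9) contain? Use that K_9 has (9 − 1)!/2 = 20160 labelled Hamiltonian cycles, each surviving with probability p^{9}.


K_9 has (9 − 1)!/2 = 20160 labelled Hamiltonian cycles.
For each such Hamiltonian cycle H, let X_H = 1 if all 9 edges of H are present in G. Then P[X_H = 1] = p^{9} = (4/9)^{9} = 262144/387420489.
By linearity: E[X] = Σ_H E[X_H] = 20160 · p^{9} = 20160 · 262144/387420489 = 587202560/43046721.
Numerically: E[X] ≈ 13.64.

E[X] = 20160 · (4/9)^{9} = 587202560/43046721 ≈ 13.64.


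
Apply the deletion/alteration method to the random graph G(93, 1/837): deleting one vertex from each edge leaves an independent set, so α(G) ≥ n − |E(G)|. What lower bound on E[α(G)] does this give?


E[|E(G)|] = C(93, 2)·p = 4278 · (1/837) = 46/9.
E[α(G)] ≥ n − E[|E(G)|] = 93 − 46/9 = 791/9.
Numerically: ≈ 87.88889.
(This is only a lower bound; the true E[α(G)] may be larger.)

E[α(G)] ≥ 791/9 ≈ 87.88889.


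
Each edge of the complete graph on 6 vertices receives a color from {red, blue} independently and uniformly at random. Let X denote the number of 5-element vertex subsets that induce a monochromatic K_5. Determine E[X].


Let X = Σ_S X_S over the C(6, 5) = 6 subsets S of size 5, where X_S = 1 if the K_5 on S is monochromatic.
For a fixed S, the K_5 on S has C(5, 2) = 10 edges. P[all 10 edges red] = (1/2)^10, and likewise for blue, so P[monochromatic] = 2·(1/2)^10 = 2^{1 − 10} = 1/512.
By linearity: E[X] = C(6, 5) · 2^{1 − 10} = 6 · 1/512 = 3/256.
Numerically: E[X] ≈ 0.01172.

E[X] = C(6,5)·2^(1−C(5,2)) = 3/256 ≈ 0.01172.


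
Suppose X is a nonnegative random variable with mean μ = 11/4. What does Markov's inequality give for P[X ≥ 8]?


μ = E[X] = 11/4, a = 8.
Markov: P[X ≥ 8] ≤ μ/a = (11/4)/8 = 11/32.
Numerically: ≈ 0.343750.
(Since a = 8 > μ = 2.750000, the bound 11/32 is < 1 and informative.)

P[X ≥ 8] ≤ 11/32 ≈ 0.343750.


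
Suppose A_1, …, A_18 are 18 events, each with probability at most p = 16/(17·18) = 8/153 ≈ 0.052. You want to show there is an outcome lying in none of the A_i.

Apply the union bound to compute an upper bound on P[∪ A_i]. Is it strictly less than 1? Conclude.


Union bound: P[∪_{i=1}^{18} A_i] ≤ Σ_i P[A_i] ≤ 18·p = 18·(8/153) = 16/17.
Numerically: 16/17 ≈ 0.941.
Is 16/17 < 1? YES.
Since P[∪ A_i] ≤ 16/17 < 1, the complement has P[∩ A_i^c] ≥ 1 − 16/17 = 1/17 > 0, so some outcome avoids every A_i.

18·p = 16/17 ≈ 0.941; existence CERTIFIED by the union bound.


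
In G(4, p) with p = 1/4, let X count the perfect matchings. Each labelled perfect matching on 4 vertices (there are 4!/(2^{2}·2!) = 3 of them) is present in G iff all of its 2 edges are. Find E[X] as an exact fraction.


K_4 has 4!/(2^{2}·2!) = 3 labelled perfect matchings.
For each such perfect matching H, let X_H = 1 if all 2 edges of H are present in G. Then P[X_H = 1] = p^{2} = (1/4)^{2} = 1/16.
Summing the indicators: E[X] = Σ_H E[X_H] = 3 · p^{2} = 3 · 1/16 = 3/16.
Numerically: E[X] ≈ 0.188.

E[X] = 3 · (1/4)^{2} = 3/16 ≈ 0.188.


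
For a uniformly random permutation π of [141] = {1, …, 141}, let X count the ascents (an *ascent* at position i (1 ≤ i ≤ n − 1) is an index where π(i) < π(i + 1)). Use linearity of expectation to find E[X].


Write X = Σ X_I over i = 1, …, 140, with X_I the indicator of one ascent.
There are 140 indicators.
For each fixed i, the pair (π(i), π(i+1)) is a uniformly random ordered pair of distinct values from {1, …, 141}; by symmetry P[π(i) < π(i+1)] = 1/2.
By linearity: E[X] = 140 · (1/2) = (141 − 1) · (1/2) = 70 ≈ 70.000.

E[X] = 70 = 70.000.


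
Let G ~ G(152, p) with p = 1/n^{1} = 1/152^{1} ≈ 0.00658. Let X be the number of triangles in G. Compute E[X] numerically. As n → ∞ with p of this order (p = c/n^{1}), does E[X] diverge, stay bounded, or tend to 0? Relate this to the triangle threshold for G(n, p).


Number of potential triangles: C(152, 3) = 573800.
Each occurs with probability p³ ≈ (0.00658)³ ≈ 2.84754e-07.
By linearity: E[X] = C(152, 3)·p³ ≈ 573800 · 2.84754e-07 ≈ 0.163.
Here α = 1, so p = 1/n is exactly at the triangle threshold p ~ 1/n. Asymptotically E[X] → c³/6 = 1³/6 = 1/6 ≈ 0.167, a bounded constant. In this regime the triangle count is asymptotically Poisson(c³/6).

E[X] ≈ 0.163; in regime p = Θ(1/n^{1}) E[X] stays bounded (at the triangle threshold p ~ 1/n).


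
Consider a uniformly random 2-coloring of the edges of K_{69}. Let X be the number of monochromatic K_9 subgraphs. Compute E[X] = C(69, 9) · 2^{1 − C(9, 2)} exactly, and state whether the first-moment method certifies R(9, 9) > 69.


E[X] = C(69, 9) · 2^{1 − 36} = 56672074888 · 2^{−35} = 56672074888/34359738368.
As a reduced fraction: E[X] = 7084009361/4294967296 ≈ 1.6494.
Is E[X] < 1? NO.
Since E[X] ≥ 1, the first-moment bound is inconclusive at n = 69; it does NOT by itself certify R(9, 9) > 69.

E[X] = 7084009361/4294967296 ≈ 1.6494; E[X] ≥ 1; first-moment method inconclusive here.


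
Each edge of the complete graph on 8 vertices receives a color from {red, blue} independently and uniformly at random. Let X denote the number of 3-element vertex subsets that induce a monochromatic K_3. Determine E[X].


Let X = Σ_S X_S over the C(8, 3) = 56 subsets S of size 3, where X_S = 1 if the K_3 on S is monochromatic.
For a fixed S, the K_3 on S has C(3, 2) = 3 edges. P[all 3 edges red] = (1/2)^3, and likewise for blue, so P[monochromatic] = 2·(1/2)^3 = 2^{1 − 3} = 1/4.
By linearity: E[X] = C(8, 3) · 2^{1 − 3} = 56 · 1/4 = 14.
Numerically: E[X] ≈ 14.0000.

E[X] = C(8,3)·2^(1−C(3,2)) = 14 ≈ 14.0000.


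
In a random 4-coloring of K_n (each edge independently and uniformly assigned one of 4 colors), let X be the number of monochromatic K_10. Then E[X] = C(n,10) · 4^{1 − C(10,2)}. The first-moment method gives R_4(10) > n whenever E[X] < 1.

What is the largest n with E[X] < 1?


We need C(n, 10) · 4^{1 − 45} < 1, i.e. C(n, 10) < 4^{45 − 1} = 309485009821345068724781056.
Check values of n near the boundary:
  n = 2017: C(2017, 10) = 300324964434452596180990448; 300324964434452596180990448 < 309485009821345068724781056? YES
  n = 2018: C(2018, 10) = 301820606687612220663963508; 301820606687612220663963508 < 309485009821345068724781056? YES
  n = 2019: C(2019, 10) = 303322949179835278009229628; 303322949179835278009229628 < 309485009821345068724781056? YES
  n = 2020: C(2020, 10) = 304832018578739931133653656; 304832018578739931133653656 < 309485009821345068724781056? YES
  n = 2021: C(2021, 10) = 306347841644770462864800616; 306347841644770462864800616 < 309485009821345068724781056? YES
  n = 2022: C(2022, 10) = 307870445231474093395937796; 307870445231474093395937796 < 309485009821345068724781056? YES
  n = 2023: C(2023, 10) = 309399856285778485315440716; 309399856285778485315440716 < 309485009821345068724781056? YES
  n = 2024: C(2024, 10) = 310936101848269937576192656; 310936101848269937576192656 < 309485009821345068724781056? NO
  n = 2025: C(2025, 10) = 312479209053472269772600560; 312479209053472269772600560 < 309485009821345068724781056? NO
  n = 2026: C(2026, 10) = 314029205130126398094885285; 314029205130126398094885285 < 309485009821345068724781056? NO
The largest n with C(n, 10) < 309485009821345068724781056 is n = 2023 (where E[X] = 77349964071444621328860179/77371252455336267181195264 ≈ 0.99972). Hence R_4(10) > 2023, i.e. R_4(10) ≥ 2024.

Largest n = 2023; hence R_4(10) > 2023.


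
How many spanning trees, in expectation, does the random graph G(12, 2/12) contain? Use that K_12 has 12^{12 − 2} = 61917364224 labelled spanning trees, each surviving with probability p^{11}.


K_12 has 12^{12 − 2} = 61917364224 labelled spanning trees.
For each such spanning tree H, let X_H = 1 if all 11 edges of H are present in G. Then P[X_H = 1] = p^{11} = (1/6)^{11} = 1/362797056.
By linearity: E[X] = Σ_H E[X_H] = 61917364224 · p^{11} = 61917364224 · 1/362797056 = 512/3.
Numerically: E[X] ≈ 170.667.

E[X] = 61917364224 · (1/6)^{11} = 512/3 ≈ 170.667.


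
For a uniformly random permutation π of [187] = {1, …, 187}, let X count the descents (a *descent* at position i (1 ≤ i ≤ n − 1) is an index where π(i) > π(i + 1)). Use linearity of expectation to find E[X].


Write X = Σ X_I over i = 1, …, 186, with X_I the indicator of one descent.
There are 186 indicators.
For each fixed i, the pair (π(i), π(i+1)) is a uniformly random ordered pair of distinct values from {1, …, 187}; by symmetry P[π(i) > π(i+1)] = 1/2.
By linearity: E[X] = 186 · (1/2) = (187 − 1) · (1/2) = 93 ≈ 93.000000.

E[X] = 93 = 93.000000.


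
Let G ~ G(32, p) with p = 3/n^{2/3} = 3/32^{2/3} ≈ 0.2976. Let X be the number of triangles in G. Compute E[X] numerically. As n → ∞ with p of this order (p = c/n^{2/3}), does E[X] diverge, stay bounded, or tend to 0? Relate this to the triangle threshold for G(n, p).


Number of potential triangles: C(32, 3) = 4960.
Each occurs with probability p³ ≈ (0.2976)³ ≈ 2.636719e-02.
By linearity: E[X] = C(32, 3)·p³ ≈ 4960 · 2.636719e-02 ≈ 130.7813.
Since α = 2/3 < 1, p = c/n^{2/3} ≫ 1/n is above the triangle threshold p ~ 1/n. Asymptotically E[X] ~ (c³/6)·n^{3(1−α)} = (3³/6)·n^{1} → ∞; triangles are abundant w.h.p.

E[X] ≈ 130.7813; in regime p = Θ(1/n^{2/3}) E[X] diverges (above the triangle threshold p ~ 1/n).


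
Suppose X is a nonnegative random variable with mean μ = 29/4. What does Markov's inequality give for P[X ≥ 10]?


μ = E[X] = 29/4, a = 10.
Markov: P[X ≥ 10] ≤ μ/a = (29/4)/10 = 29/40.
Numerically: ≈ 0.725000.
(Since a = 10 > μ = 7.250000, the bound 29/40 is < 1 and informative.)

P[X ≥ 10] ≤ 29/40 ≈ 0.725000.


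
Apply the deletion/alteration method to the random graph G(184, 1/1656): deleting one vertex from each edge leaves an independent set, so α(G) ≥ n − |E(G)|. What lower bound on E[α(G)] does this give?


E[|E(G)|] = C(184, 2)·p = 16836 · (1/1656) = 61/6.
E[α(G)] ≥ n − E[|E(G)|] = 184 − 61/6 = 1043/6.
Numerically: ≈ 173.833.
(This is only a lower bound; the true E[α(G)] may be larger.)

E[α(G)] ≥ 1043/6 ≈ 173.833.


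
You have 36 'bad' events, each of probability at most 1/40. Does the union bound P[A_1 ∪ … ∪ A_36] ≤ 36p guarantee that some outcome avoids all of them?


Union bound: P[∪_{i=1}^{36} A_i] ≤ Σ_i P[A_i] ≤ 36·p = 36·(1/40) = 9/10.
Numerically: 9/10 ≈ 0.900000.
Is 9/10 < 1? YES.
Since P[∪ A_i] ≤ 9/10 < 1, the complement has P[∩ A_i^c] ≥ 1 − 9/10 = 1/10 > 0, so some outcome avoids every A_i.

36·p = 9/10 ≈ 0.900000; existence CERTIFIED by the union bound.


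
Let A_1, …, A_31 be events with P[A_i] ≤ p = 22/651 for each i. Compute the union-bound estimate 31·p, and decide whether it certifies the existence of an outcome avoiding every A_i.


Union bound: P[∪_{i=1}^{31} A_i] ≤ Σ_i P[A_i] ≤ 31·p = 31·(22/651) = 22/21.
Numerically: 22/21 ≈ 1.048.
Is 22/21 < 1? NO.
Since the bound 22/21 is ≥ 1, the union bound is uninformative here; it does NOT by itself certify existence.

31·p = 22/21 ≈ 1.048; existence NOT certified by the union bound.


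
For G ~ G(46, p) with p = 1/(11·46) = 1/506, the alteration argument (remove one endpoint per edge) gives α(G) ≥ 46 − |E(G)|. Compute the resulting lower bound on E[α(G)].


E[|E(G)|] = C(46, 2)·p = 1035 · (1/506) = 45/22.
E[α(G)] ≥ n − E[|E(G)|] = 46 − 45/22 = 967/22.
Numerically: ≈ 43.955.
(This is only a lower bound; the true E[α(G)] may be larger.)

E[α(G)] ≥ 967/22 ≈ 43.955.


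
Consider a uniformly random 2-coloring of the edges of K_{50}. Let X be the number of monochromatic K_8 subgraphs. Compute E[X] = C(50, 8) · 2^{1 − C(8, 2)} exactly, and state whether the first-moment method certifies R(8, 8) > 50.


E[X] = C(50, 8) · 2^{1 − 28} = 536878650 · 2^{−27} = 536878650/134217728.
As a reduced fraction: E[X] = 268439325/67108864 ≈ 4.000.
Is E[X] < 1? NO.
Since E[X] ≥ 1, the first-moment bound is inconclusive at n = 50; it does NOT by itself certify R(8, 8) > 50.

E[X] = 268439325/67108864 ≈ 4.000; E[X] ≥ 1; first-moment method inconclusive here.


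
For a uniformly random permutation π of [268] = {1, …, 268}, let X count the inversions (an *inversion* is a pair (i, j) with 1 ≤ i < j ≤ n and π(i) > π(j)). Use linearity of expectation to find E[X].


Write X = Σ X_I over the C(268, 2) = 35778 pairs i < j, with X_I the indicator of one inversion.
There are 35778 indicators.
For each fixed pair i < j, the values π(i) and π(j) are two distinct elements of {1, …, 268} in uniformly random order; by symmetry P[π(i) > π(j)] = 1/2.
By linearity: E[X] = 35778 · (1/2) = C(268, 2) · (1/2) = 35778/2 = 17889 ≈ 17889.0000.

E[X] = 17889 = 17889.0000.


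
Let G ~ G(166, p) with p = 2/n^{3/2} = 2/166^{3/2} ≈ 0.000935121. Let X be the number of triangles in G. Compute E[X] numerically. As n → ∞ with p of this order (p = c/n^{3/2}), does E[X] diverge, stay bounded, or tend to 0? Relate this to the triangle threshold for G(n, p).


Number of potential triangles: C(166, 3) = 748660.
Each occurs with probability p³ ≈ (0.000935121)³ ≈ 8.17718062e-10.
By linearity: E[X] = C(166, 3)·p³ ≈ 748660 · 8.17718062e-10 ≈ 0.000612.
Since α = 3/2 > 1, p = c/n^{3/2} = o(1/n) is below the triangle threshold p ~ 1/n. Asymptotically E[X] ~ (c³/6)·n^{3(1−α)} = (2³/6)·n^{-1.5} → 0, so by Markov's inequality G has no triangles w.h.p.

E[X] ≈ 0.000612; in regime p = Θ(1/n^{3/2}) E[X] tends to 0 (below the triangle threshold p ~ 1/n).


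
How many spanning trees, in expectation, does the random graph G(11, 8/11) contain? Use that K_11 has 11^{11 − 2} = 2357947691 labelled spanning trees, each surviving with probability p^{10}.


K_11 has 11^{11 − 2} = 2357947691 labelled spanning trees.
For each such spanning tree H, let X_H = 1 if all 10 edges of H are present in G. Then P[X_H = 1] = p^{10} = (8/11)^{10} = 1073741824/25937424601.
By linearity: E[X] = Σ_H E[X_H] = 2357947691 · p^{10} = 2357947691 · 1073741824/25937424601 = 1073741824/11.
Numerically: E[X] ≈ 9.76e+07.

E[X] = 2357947691 · (8/11)^{10} = 1073741824/11 ≈ 9.76e+07.


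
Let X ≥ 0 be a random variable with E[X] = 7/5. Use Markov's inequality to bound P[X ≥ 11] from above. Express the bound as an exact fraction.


μ = E[X] = 7/5, a = 11.
Markov: P[X ≥ 11] ≤ μ/a = (7/5)/11 = 7/55.
Numerically: ≈ 0.1273.
(Since a = 11 > μ = 1.4000, the bound 7/55 is < 1 and informative.)

P[X ≥ 11] ≤ 7/55 ≈ 0.1273.


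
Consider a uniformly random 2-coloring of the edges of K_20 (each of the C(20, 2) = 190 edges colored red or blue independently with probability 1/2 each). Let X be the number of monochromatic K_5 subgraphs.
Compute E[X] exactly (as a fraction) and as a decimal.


Let X = Σ_S X_S over the C(20, 5) = 15504 subsets S of size 5, where X_S = 1 if the K_5 on S is monochromatic.
For a fixed S, the K_5 on S has C(5, 2) = 10 edges. P[all 10 edges red] = (1/2)^10, and likewise for blue, so P[monochromatic] = 2·(1/2)^10 = 2^{1 − 10} = 1/512.
By linearity of expectation: E[X] = C(20, 5) · 2^{1 − 10} = 15504 · 1/512 = 969/32.
Numerically: E[X] ≈ 30.2812.

E[X] = C(20,5)·2^(1−C(5,2)) = 969/32 ≈ 30.2812.


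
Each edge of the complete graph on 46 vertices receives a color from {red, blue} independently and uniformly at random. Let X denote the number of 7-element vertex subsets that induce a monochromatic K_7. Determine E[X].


Let X = Σ_S X_S over the C(46, 7) = 53524680 subsets S of size 7, where X_S = 1 if the K_7 on S is monochromatic.
For a fixed S, the K_7 on S has C(7, 2) = 21 edges. P[all 21 edges red] = (1/2)^21, and likewise for blue, so P[monochromatic] = 2·(1/2)^21 = 2^{1 − 21} = 1/1048576.
Summing: E[X] = C(46, 7) · 2^{1 − 21} = 53524680 · 1/1048576 = 6690585/131072.
Numerically: E[X] ≈ 51.0451.

E[X] = C(46,7)·2^(1−C(7,2)) = 6690585/131072 ≈ 51.0451.


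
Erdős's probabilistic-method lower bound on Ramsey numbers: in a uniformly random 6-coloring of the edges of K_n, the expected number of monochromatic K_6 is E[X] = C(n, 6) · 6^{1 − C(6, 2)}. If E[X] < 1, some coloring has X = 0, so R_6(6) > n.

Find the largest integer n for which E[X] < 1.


We need C(n, 6) · 6^{1 − 15} < 1, i.e. C(n, 6) < 6^{15 − 1} = 78364164096.
Check values of n near the boundary:
  n = 193: C(193, 6) = 66364016544; 66364016544 < 78364164096? YES
  n = 194: C(194, 6) = 68482017072; 68482017072 < 78364164096? YES
  n = 195: C(195, 6) = 70656049360; 70656049360 < 78364164096? YES
  n = 196: C(196, 6) = 72887293024; 72887293024 < 78364164096? YES
  n = 197: C(197, 6) = 75176946208; 75176946208 < 78364164096? YES
  n = 198: C(198, 6) = 77526225777; 77526225777 < 78364164096? YES
  n = 199: C(199, 6) = 79936367511; 79936367511 < 78364164096? NO
The largest n with C(n, 6) < 78364164096 is n = 198 (where E[X] = 25842075259/26121388032 ≈ 0.9893071). Hence R_6(6) > 198, i.e. R_6(6) ≥ 199.

Largest n = 198; hence R_6(6) > 198.


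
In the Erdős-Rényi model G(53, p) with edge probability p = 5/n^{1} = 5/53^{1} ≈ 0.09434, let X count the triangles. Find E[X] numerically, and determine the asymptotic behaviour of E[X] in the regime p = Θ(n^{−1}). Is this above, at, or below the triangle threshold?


Number of potential triangles: C(53, 3) = 23426.
Each occurs with probability p³ ≈ (0.09434)³ ≈ 8.396193e-04.
By linearity: E[X] = C(53, 3)·p³ ≈ 23426 · 8.396193e-04 ≈ 19.6689.
Here α = 1, so p = 5/n is exactly at the triangle threshold p ~ 1/n. Asymptotically E[X] → c³/6 = 5³/6 = 125/6 ≈ 20.8333, a bounded constant. In this regime the triangle count is asymptotically Poisson(c³/6).

E[X] ≈ 19.6689; in regime p = Θ(1/n^{1}) E[X] stays bounded (at the triangle threshold p ~ 1/n).


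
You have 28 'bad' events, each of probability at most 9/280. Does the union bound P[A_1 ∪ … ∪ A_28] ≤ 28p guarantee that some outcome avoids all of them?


Union bound: P[∪_{i=1}^{28} A_i] ≤ Σ_i P[A_i] ≤ 28·p = 28·(9/280) = 9/10.
Numerically: 9/10 ≈ 0.90000.
Is 9/10 < 1? YES.
Since P[∪ A_i] ≤ 9/10 < 1, the complement has P[∩ A_i^c] ≥ 1 − 9/10 = 1/10 > 0, so some outcome avoids every A_i.

28·p = 9/10 ≈ 0.90000; existence CERTIFIED by the union bound.


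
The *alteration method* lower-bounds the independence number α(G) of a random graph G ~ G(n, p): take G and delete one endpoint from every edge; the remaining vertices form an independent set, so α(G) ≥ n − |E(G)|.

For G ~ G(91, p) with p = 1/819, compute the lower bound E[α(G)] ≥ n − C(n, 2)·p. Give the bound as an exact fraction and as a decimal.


E[|E(G)|] = C(91, 2)·p = 4095 · (1/819) = 5.
E[α(G)] ≥ n − E[|E(G)|] = 91 − 5 = 86.
Numerically: ≈ 86.00000.
(This is only a lower bound; the true E[α(G)] may be larger.)

E[α(G)] ≥ 86 ≈ 86.00000.


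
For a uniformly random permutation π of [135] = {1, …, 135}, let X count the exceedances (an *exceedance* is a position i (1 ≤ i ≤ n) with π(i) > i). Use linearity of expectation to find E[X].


Write X = Σ_{i=1}^{135} X_i, where X_i = 1_{π(i) > i}.
For each fixed i, π(i) is uniform over {1, …, 135} (marginal of a uniform permutation), so P[π(i) > i] = (n − i)/n. Summing: Σ_{i=1}^{135} (n − i)/n = (0 + 1 + … + 134)/135 = 135(135 − 1)/(2·135) = (135 − 1)/2.
Hence E[X] = Σ_{i=1}^{135} (135 − i)/135 = 67 ≈ 67.000.

E[X] = 67 = 67.000.


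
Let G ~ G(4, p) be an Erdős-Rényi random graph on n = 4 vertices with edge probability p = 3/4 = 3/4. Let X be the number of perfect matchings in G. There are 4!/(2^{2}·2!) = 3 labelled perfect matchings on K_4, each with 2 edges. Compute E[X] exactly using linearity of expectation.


K_4 has 4!/(2^{2}·2!) = 3 labelled perfect matchings.
For each such perfect matching H, let X_H = 1 if all 2 edges of H are present in G. Then P[X_H = 1] = p^{2} = (3/4)^{2} = 9/16.
By linearity of expectation: E[X] = Σ_H E[X_H] = 3 · p^{2} = 3 · 9/16 = 27/16.
Numerically: E[X] ≈ 1.69.

E[X] = 3 · (3/4)^{2} = 27/16 ≈ 1.69.


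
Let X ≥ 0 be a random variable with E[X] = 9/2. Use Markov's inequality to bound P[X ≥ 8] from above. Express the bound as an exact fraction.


μ = E[X] = 9/2, a = 8.
Markov: P[X ≥ 8] ≤ μ/a = (9/2)/8 = 9/16.
Numerically: ≈ 0.562500.
(Since a = 8 > μ = 4.500000, the bound 9/16 is < 1 and informative.)

P[X ≥ 8] ≤ 9/16 ≈ 0.562500.


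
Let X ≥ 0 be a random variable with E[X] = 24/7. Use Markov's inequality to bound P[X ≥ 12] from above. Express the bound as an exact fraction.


μ = E[X] = 24/7, a = 12.
Markov: P[X ≥ 12] ≤ μ/a = (24/7)/12 = 2/7.
Numerically: ≈ 0.286.
(Since a = 12 > μ = 3.429, the bound 2/7 is < 1 and informative.)

P[X ≥ 12] ≤ 2/7 ≈ 0.286.


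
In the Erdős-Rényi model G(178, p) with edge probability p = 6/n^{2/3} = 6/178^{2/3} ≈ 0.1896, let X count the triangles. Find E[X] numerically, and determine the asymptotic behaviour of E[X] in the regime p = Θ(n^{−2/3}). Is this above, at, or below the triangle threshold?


Number of potential triangles: C(178, 3) = 924176.
Each occurs with probability p³ ≈ (0.1896)³ ≈ 6.817321e-03.
By linearity: E[X] = C(178, 3)·p³ ≈ 924176 · 6.817321e-03 ≈ 6300.4045.
Since α = 2/3 < 1, p = c/n^{2/3} ≫ 1/n is above the triangle threshold p ~ 1/n. Asymptotically E[X] ~ (c³/6)·n^{3(1−α)} = (6³/6)·n^{1} → ∞; triangles are abundant w.h.p.

E[X] ≈ 6300.4045; in regime p = Θ(1/n^{2/3}) E[X] diverges (above the triangle threshold p ~ 1/n).


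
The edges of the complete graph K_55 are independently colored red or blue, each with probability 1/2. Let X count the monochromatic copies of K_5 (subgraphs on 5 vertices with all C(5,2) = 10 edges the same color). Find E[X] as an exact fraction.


Let X = Σ_S X_S over the C(55, 5) = 3478761 subsets S of size 5, where X_S = 1 if the K_5 on S is monochromatic.
For a fixed S, the K_5 on S has C(5, 2) = 10 edges. P[all 10 edges red] = (1/2)^10, and likewise for blue, so P[monochromatic] = 2·(1/2)^10 = 2^{1 − 10} = 1/512.
Summing: E[X] = C(55, 5) · 2^{1 − 10} = 3478761 · 1/512 = 3478761/512.
Numerically: E[X] ≈ 6794.4551.

E[X] = C(55,5)·2^(1−C(5,2)) = 3478761/512 ≈ 6794.4551.


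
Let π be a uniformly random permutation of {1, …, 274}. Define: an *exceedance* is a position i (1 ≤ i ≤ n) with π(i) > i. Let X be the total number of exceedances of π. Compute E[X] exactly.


Write X = Σ_{i=1}^{274} X_i, where X_i = 1_{π(i) > i}.
For each fixed i, π(i) is uniform over {1, …, 274} (marginal of a uniform permutation), so P[π(i) > i] = (n − i)/n. Summing: Σ_{i=1}^{274} (n − i)/n = (0 + 1 + … + 273)/274 = 274(274 − 1)/(2·274) = (274 − 1)/2.
Hence E[X] = Σ_{i=1}^{274} (274 − i)/274 = 273/2 ≈ 136.5000.

E[X] = 273/2 = 136.5000.


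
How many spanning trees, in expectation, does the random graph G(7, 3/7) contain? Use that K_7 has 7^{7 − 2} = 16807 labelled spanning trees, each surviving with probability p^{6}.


K_7 has 7^{7 − 2} = 16807 labelled spanning trees.
For each such spanning tree H, let X_H = 1 if all 6 edges of H are present in G. Then P[X_H = 1] = p^{6} = (3/7)^{6} = 729/117649.
By linearity: E[X] = Σ_H E[X_H] = 16807 · p^{6} = 16807 · 729/117649 = 729/7.
Numerically: E[X] ≈ 104.

E[X] = 16807 · (3/7)^{6} = 729/7 ≈ 104.


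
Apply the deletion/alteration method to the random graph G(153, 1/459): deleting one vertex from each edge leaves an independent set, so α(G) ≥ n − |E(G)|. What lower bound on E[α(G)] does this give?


E[|E(G)|] = C(153, 2)·p = 11628 · (1/459) = 76/3.
E[α(G)] ≥ n − E[|E(G)|] = 153 − 76/3 = 383/3.
Numerically: ≈ 127.667.
(This is only a lower bound; the true E[α(G)] may be larger.)

E[α(G)] ≥ 383/3 ≈ 127.667.


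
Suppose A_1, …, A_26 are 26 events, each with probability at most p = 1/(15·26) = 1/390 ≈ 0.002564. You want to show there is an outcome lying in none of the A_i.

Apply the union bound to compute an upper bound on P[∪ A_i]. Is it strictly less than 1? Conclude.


Union bound: P[∪_{i=1}^{26} A_i] ≤ Σ_i P[A_i] ≤ 26·p = 26·(1/390) = 1/15.
Numerically: 1/15 ≈ 0.066667.
Is 1/15 < 1? YES.
Since P[∪ A_i] ≤ 1/15 < 1, the complement has P[∩ A_i^c] ≥ 1 − 1/15 = 14/15 > 0, so some outcome avoids every A_i.

26·p = 1/15 ≈ 0.066667; existence CERTIFIED by the union bound.


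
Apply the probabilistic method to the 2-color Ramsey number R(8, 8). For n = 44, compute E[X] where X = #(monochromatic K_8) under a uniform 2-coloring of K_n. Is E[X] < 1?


E[X] = C(44, 8) · 2^{1 − 28} = 177232627 · 2^{−27} = 177232627/134217728.
As a reduced fraction: E[X] = 177232627/134217728 ≈ 1.3204860.
Is E[X] < 1? NO.
Since E[X] ≥ 1, the first-moment bound is inconclusive at n = 44; it does NOT by itself certify R(8, 8) > 44.

E[X] = 177232627/134217728 ≈ 1.3204860; E[X] ≥ 1; first-moment method inconclusive here.


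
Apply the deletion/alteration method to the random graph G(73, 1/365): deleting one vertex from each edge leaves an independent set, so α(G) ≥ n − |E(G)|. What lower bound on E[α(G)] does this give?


E[|E(G)|] = C(73, 2)·p = 2628 · (1/365) = 36/5.
E[α(G)] ≥ n − E[|E(G)|] = 73 − 36/5 = 329/5.
Numerically: ≈ 65.80000.
(This is only a lower bound; the true E[α(G)] may be larger.)

E[α(G)] ≥ 329/5 ≈ 65.80000.


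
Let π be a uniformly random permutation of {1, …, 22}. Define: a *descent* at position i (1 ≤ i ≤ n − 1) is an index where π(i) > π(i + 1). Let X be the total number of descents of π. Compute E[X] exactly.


Write X = Σ X_I over i = 1, …, 21, with X_I the indicator of one descent.
There are 21 indicators.
For each fixed i, the pair (π(i), π(i+1)) is a uniformly random ordered pair of distinct values from {1, …, 22}; by symmetry P[π(i) > π(i+1)] = 1/2.
By linearity: E[X] = 21 · (1/2) = (22 − 1) · (1/2) = 21/2 ≈ 10.500.

E[X] = 21/2 = 10.500.


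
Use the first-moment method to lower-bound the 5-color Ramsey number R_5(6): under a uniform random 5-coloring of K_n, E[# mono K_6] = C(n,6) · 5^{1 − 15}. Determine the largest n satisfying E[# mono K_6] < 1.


We need C(n, 6) · 5^{1 − 15} < 1, i.e. C(n, 6) < 5^{15 − 1} = 6103515625.
Check values of n near the boundary:
  n = 127: C(127, 6) = 5169379425; 5169379425 < 6103515625? YES
  n = 128: C(128, 6) = 5423611200; 5423611200 < 6103515625? YES
  n = 129: C(129, 6) = 5688177600; 5688177600 < 6103515625? YES
  n = 130: C(130, 6) = 5963412000; 5963412000 < 6103515625? YES
  n = 131: C(131, 6) = 6249655776; 6249655776 < 6103515625? NO
The largest n with C(n, 6) < 6103515625 is n = 130 (where E[X] = 47707296/48828125 ≈ 0.97705). Hence R_5(6) > 130, i.e. R_5(6) ≥ 131.

Largest n = 130; hence R_5(6) > 130.


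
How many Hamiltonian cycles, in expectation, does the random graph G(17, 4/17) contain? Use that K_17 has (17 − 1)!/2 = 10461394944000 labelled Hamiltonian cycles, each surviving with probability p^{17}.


K_17 has (17 − 1)!/2 = 10461394944000 labelled Hamiltonian cycles.
For each such Hamiltonian cycle H, let X_H = 1 if all 17 edges of H are present in G. Then P[X_H = 1] = p^{17} = (4/17)^{17} = 17179869184/827240261886336764177.
By linearity: E[X] = Σ_H E[X_H] = 10461394944000 · p^{17} = 10461394944000 · 17179869184/827240261886336764177 = 179725396620079005696000/827240261886336764177.
Numerically: E[X] ≈ 217.259.

E[X] = 10461394944000 · (4/17)^{17} = 179725396620079005696000/827240261886336764177 ≈ 217.259.


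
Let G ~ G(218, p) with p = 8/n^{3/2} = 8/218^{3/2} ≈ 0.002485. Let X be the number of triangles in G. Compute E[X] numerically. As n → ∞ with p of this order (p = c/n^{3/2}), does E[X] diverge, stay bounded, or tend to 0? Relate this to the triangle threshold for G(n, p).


Number of potential triangles: C(218, 3) = 1703016.
Each occurs with probability p³ ≈ (0.002485)³ ≈ 1.535380e-08.
By linearity: E[X] = C(218, 3)·p³ ≈ 1703016 · 1.535380e-08 ≈ 0.0261.
Since α = 3/2 > 1, p = c/n^{3/2} = o(1/n) is below the triangle threshold p ~ 1/n. Asymptotically E[X] ~ (c³/6)·n^{3(1−α)} = (8³/6)·n^{-1.5} → 0, so by Markov's inequality G has no triangles w.h.p.

E[X] ≈ 0.0261; in regime p = Θ(1/n^{3/2}) E[X] tends to 0 (below the triangle threshold p ~ 1/n).


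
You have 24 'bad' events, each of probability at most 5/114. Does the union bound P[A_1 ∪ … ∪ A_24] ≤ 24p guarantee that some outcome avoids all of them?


Union bound: P[∪_{i=1}^{24} A_i] ≤ Σ_i P[A_i] ≤ 24·p = 24·(5/114) = 20/19.
Numerically: 20/19 ≈ 1.0526316.
Is 20/19 < 1? NO.
Since the bound 20/19 is ≥ 1, the union bound is uninformative here; it does NOT by itself certify existence.

24·p = 20/19 ≈ 1.0526316; existence NOT certified by the union bound.


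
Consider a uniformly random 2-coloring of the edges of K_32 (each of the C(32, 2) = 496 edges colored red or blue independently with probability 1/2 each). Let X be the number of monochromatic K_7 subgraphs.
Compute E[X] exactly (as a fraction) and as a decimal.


Let X = Σ_S X_S over the C(32, 7) = 3365856 subsets S of size 7, where X_S = 1 if the K_7 on S is monochromatic.
For a fixed S, the K_7 on S has C(7, 2) = 21 edges. P[all 21 edges red] = (1/2)^21, and likewise for blue, so P[monochromatic] = 2·(1/2)^21 = 2^{1 − 21} = 1/1048576.
By linearity of expectation: E[X] = C(32, 7) · 2^{1 − 21} = 3365856 · 1/1048576 = 105183/32768.
Numerically: E[X] ≈ 3.209930.

E[X] = C(32,7)·2^(1−C(7,2)) = 105183/32768 ≈ 3.209930.


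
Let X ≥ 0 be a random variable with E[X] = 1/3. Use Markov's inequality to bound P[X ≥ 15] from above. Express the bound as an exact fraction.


μ = E[X] = 1/3, a = 15.
Markov: P[X ≥ 15] ≤ μ/a = (1/3)/15 = 1/45.
Numerically: ≈ 0.02222.
(Since a = 15 > μ = 0.33333, the bound 1/45 is < 1 and informative.)

P[X ≥ 15] ≤ 1/45 ≈ 0.02222.


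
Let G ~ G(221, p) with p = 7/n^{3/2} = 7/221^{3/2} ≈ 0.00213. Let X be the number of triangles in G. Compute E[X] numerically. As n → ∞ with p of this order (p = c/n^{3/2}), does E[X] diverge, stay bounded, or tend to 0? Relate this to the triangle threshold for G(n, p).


Number of potential triangles: C(221, 3) = 1774630.
Each occurs with probability p³ ≈ (0.00213)³ ≈ 9.67228e-09.
By linearity: E[X] = C(221, 3)·p³ ≈ 1774630 · 9.67228e-09 ≈ 0.017.
Since α = 3/2 > 1, p = c/n^{3/2} = o(1/n) is below the triangle threshold p ~ 1/n. Asymptotically E[X] ~ (c³/6)·n^{3(1−α)} = (7³/6)·n^{-1.5} → 0, so by Markov's inequality G has no triangles w.h.p.

E[X] ≈ 0.017; in regime p = Θ(1/n^{3/2}) E[X] tends to 0 (below the triangle threshold p ~ 1/n).


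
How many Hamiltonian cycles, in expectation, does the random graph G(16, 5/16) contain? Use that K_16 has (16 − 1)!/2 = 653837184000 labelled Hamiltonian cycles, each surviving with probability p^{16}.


K_16 has (16 − 1)!/2 = 653837184000 labelled Hamiltonian cycles.
For each such Hamiltonian cycle H, let X_H = 1 if all 16 edges of H are present in G. Then P[X_H = 1] = p^{16} = (5/16)^{16} = 152587890625/18446744073709551616.
By linearity of expectation: E[X] = Σ_H E[X_H] = 653837184000 · p^{16} = 653837184000 · 152587890625/18446744073709551616 = 97429332733154296875/18014398509481984.
Numerically: E[X] ≈ 5408.41.

E[X] = 653837184000 · (5/16)^{16} = 97429332733154296875/18014398509481984 ≈ 5408.41.


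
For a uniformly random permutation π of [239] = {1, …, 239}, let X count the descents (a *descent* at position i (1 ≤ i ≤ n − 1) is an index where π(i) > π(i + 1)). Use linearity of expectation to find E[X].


Write X = Σ X_I over i = 1, …, 238, with X_I the indicator of one descent.
There are 238 indicators.
For each fixed i, the pair (π(i), π(i+1)) is a uniformly random ordered pair of distinct values from {1, …, 239}; by symmetry P[π(i) > π(i+1)] = 1/2.
By linearity: E[X] = 238 · (1/2) = (239 − 1) · (1/2) = 119 ≈ 119.0000.

E[X] = 119 = 119.0000.


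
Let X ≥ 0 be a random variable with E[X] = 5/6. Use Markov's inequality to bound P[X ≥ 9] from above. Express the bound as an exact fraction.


μ = E[X] = 5/6, a = 9.
Markov: P[X ≥ 9] ≤ μ/a = (5/6)/9 = 5/54.
Numerically: ≈ 0.092593.
(Since a = 9 > μ = 0.833333, the bound 5/54 is < 1 and informative.)

P[X ≥ 9] ≤ 5/54 ≈ 0.092593.


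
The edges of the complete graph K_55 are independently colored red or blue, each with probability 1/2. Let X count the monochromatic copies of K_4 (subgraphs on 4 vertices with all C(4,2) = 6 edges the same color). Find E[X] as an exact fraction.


Let X = Σ_S X_S over the C(55, 4) = 341055 subsets S of size 4, where X_S = 1 if the K_4 on S is monochromatic.
For a fixed S, the K_4 on S has C(4, 2) = 6 edges. P[all 6 edges red] = (1/2)^6, and likewise for blue, so P[monochromatic] = 2·(1/2)^6 = 2^{1 − 6} = 1/32.
Summing: E[X] = C(55, 4) · 2^{1 − 6} = 341055 · 1/32 = 341055/32.
Numerically: E[X] ≈ 10657.96875.

E[X] = C(55,4)·2^(1−C(4,2)) = 341055/32 ≈ 10657.96875.


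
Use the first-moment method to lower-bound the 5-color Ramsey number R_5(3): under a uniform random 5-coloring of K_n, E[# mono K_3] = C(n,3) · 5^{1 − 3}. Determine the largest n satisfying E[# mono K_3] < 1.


We need C(n, 3) · 5^{1 − 3} < 1, i.e. C(n, 3) < 5^{3 − 1} = 25.
Check values of n near the boundary:
  n = 3: C(3, 3) = 1; 1 < 25? YES
  n = 4: C(4, 3) = 4; 4 < 25? YES
  n = 5: C(5, 3) = 10; 10 < 25? YES
  n = 6: C(6, 3) = 20; 20 < 25? YES
  n = 7: C(7, 3) = 35; 35 < 25? NO
  n = 8: C(8, 3) = 56; 56 < 25? NO
  n = 9: C(9, 3) = 84; 84 < 25? NO
The largest n with C(n, 3) < 25 is n = 6 (where E[X] = 4/5 ≈ 0.800). Hence R_5(3) > 6, i.e. R_5(3) ≥ 7.

Largest n = 6; hence R_5(3) > 6.


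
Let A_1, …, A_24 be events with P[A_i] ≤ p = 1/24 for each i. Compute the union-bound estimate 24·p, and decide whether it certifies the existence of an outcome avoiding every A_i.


Union bound: P[∪_{i=1}^{24} A_i] ≤ Σ_i P[A_i] ≤ 24·p = 24·(1/24) = 1.
Numerically: 1 ≈ 1.000000.
Is 1 < 1? NO.
Since the bound 1 is ≥ 1, the union bound is uninformative here; it does NOT by itself certify existence.

24·p = 1 ≈ 1.000000; existence NOT certified by the union bound.


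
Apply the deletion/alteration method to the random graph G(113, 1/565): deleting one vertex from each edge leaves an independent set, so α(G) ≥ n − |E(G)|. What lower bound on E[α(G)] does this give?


E[|E(G)|] = C(113, 2)·p = 6328 · (1/565) = 56/5.
E[α(G)] ≥ n − E[|E(G)|] = 113 − 56/5 = 509/5.
Numerically: ≈ 101.800000.
(This is only a lower bound; the true E[α(G)] may be larger.)

E[α(G)] ≥ 509/5 ≈ 101.800000.


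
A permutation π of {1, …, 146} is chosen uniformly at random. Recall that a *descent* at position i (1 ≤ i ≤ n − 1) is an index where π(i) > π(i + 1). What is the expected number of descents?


Write X = Σ X_I over i = 1, …, 145, with X_I the indicator of one descent.
There are 145 indicators.
For each fixed i, the pair (π(i), π(i+1)) is a uniformly random ordered pair of distinct values from {1, …, 146}; by symmetry P[π(i) > π(i+1)] = 1/2.
By linearity: E[X] = 145 · (1/2) = (146 − 1) · (1/2) = 145/2 ≈ 72.5000.

E[X] = 145/2 = 72.5000.


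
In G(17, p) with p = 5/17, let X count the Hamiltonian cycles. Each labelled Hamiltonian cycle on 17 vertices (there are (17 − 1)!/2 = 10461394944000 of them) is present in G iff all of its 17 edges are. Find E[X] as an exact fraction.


K_17 has (17 − 1)!/2 = 10461394944000 labelled Hamiltonian cycles.
For each such Hamiltonian cycle H, let X_H = 1 if all 17 edges of H are present in G. Then P[X_H = 1] = p^{17} = (5/17)^{17} = 762939453125/827240261886336764177.
By linearity: E[X] = Σ_H E[X_H] = 10461394944000 · p^{17} = 10461394944000 · 762939453125/827240261886336764177 = 7981410937500000000000000/827240261886336764177.
Numerically: E[X] ≈ 9.65e+03.

E[X] = 10461394944000 · (5/17)^{17} = 7981410937500000000000000/827240261886336764177 ≈ 9.65e+03.


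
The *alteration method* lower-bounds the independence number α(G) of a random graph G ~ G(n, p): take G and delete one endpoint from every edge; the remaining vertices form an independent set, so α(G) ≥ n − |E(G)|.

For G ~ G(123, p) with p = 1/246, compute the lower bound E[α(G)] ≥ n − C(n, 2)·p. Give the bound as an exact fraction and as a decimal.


E[|E(G)|] = C(123, 2)·p = 7503 · (1/246) = 61/2.
E[α(G)] ≥ n − E[|E(G)|] = 123 − 61/2 = 185/2.
Numerically: ≈ 92.5000.
(This is only a lower bound; the true E[α(G)] may be larger.)

E[α(G)] ≥ 185/2 ≈ 92.5000.


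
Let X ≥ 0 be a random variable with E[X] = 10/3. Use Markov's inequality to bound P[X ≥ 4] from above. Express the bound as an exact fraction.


μ = E[X] = 10/3, a = 4.
Markov: P[X ≥ 4] ≤ μ/a = (10/3)/4 = 5/6.
Numerically: ≈ 0.833.
(Since a = 4 > μ = 3.333, the bound 5/6 is < 1 and informative.)

P[X ≥ 4] ≤ 5/6 ≈ 0.833.
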